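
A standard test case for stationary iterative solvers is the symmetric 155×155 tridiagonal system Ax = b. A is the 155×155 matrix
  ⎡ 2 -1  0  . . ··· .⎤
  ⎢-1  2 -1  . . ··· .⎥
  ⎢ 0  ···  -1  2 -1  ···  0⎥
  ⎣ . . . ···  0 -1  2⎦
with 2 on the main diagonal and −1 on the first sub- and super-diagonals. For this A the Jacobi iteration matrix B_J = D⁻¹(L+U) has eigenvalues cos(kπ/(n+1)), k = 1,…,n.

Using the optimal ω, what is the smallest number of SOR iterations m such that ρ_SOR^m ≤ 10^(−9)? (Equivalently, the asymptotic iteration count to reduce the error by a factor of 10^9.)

ρ_J = max_k |cos(kπ/156)| = cos(π/156) = 0.9997972
√(1−ρ_J²) simplifies to sin(π/156) = 0.0201371.
ω* = 2/(1 + 0.0201371) = 2/1.0201371 = 1.9605208.
ρ_SOR = ω* − 1 ≈ 0.9605208.
9·ln10 = 20.7233; −ln(0.9605208) = 0.0402796; m = ⌈20.7233/0.0402796⌉ = ⌈514.486⌉ = 515.

m = 515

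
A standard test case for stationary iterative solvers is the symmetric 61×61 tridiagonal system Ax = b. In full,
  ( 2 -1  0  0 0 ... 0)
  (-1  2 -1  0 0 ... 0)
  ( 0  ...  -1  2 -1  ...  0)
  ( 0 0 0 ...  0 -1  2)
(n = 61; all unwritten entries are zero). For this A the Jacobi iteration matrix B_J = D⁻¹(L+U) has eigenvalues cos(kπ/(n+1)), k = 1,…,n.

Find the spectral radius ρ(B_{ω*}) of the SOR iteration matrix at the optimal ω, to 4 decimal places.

ρ_SOR = 0.9036

spectrum of D⁻¹(L+U) = {cos(kπ/62) : 1≤k≤61}; ρ_J = cos(π/62) = 0.9987.
√(1 − cos²(π/62)) = sin(π/62) ≈ 0.05065.
Young: ω* = 2/(1+√(1−ρ_J²)) = 2/(1+0.05065) = 2/1.05065 = 1.9036.
At ω = 1.9036 every |λ(B_ω)| = ω−1, so ρ_SOR = 0.9036.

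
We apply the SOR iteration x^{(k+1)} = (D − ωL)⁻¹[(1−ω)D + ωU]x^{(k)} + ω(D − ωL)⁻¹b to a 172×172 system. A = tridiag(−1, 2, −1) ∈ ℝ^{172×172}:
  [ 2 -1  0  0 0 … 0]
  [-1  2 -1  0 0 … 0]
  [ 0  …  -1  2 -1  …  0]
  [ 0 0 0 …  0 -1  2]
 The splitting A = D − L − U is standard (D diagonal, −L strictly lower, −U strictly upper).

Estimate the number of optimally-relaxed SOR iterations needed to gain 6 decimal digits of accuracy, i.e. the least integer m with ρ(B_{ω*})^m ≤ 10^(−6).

m = 381

n=172: λ(B_J) = 1 − λ(A)/2 = cos(kπ/173); k=1 gives ρ_J = 0.9998351.
√(1−ρ_J²) simplifies to sin(π/173) = 0.0181585.
ω* = 2/(1 + 0.0181585) = 2/1.0181585 = 1.9643307.
ρ_SOR = ω* − 1 = 1.9643307 − 1 = 0.9643307.
m ≥ 6·ln10 / (−ln 0.9643307) = 380.372; smallest integer m = 381.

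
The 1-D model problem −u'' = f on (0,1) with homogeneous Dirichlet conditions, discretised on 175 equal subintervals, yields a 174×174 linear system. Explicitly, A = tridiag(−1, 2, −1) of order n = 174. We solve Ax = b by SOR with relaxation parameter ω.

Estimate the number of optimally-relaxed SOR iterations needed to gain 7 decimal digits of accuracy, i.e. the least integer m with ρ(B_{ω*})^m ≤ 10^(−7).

spectrum of D⁻¹(L+U) = {cos(kπ/175) : 1≤k≤174}; ρ_J = cos(π/175) = 0.9998389.
√(1−ρ_J²) = |sin(π/175)| = 0.0179510
[ω*] 2 ÷ (1 + 0.0179510) = 2 ÷ 1.0179510 = 1.9647311.
and ρ(B_{ω*}) = 1.9647311 − 1 = 0.9647311.
For 7 digits: m = 7·ln10 / (−ln 0.9647311) = 16.1181/0.0359059 = 448.898; round up → m = 449.

m = 449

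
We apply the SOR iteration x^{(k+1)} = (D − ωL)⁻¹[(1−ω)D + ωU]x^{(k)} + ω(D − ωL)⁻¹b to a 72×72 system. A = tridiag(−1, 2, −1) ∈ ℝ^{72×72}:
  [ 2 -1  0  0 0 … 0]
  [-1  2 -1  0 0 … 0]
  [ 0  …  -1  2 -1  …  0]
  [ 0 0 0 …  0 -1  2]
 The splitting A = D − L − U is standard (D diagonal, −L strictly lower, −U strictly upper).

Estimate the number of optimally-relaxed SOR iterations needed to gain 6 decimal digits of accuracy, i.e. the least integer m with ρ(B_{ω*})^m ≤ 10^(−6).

m = 161

½·tridiag(1,0,1) at n=72: λ_k = cos(kπ/73); max |λ| at k=1 ⇒ ρ_J = cos(π/73) ≈ 0.9990741.
√(1−ρ_J²) = |sin(π/73)| = 0.0430222
Then 2/(1+√(1−ρ_J²)) = 2/(1+0.0430222); ω* = 2/1.0430222 = 1.9175047.
ρ_SOR = ω* − 1 = 1.9175047 − 1 = 0.9175047.
Need (0.9175047)^m ≤ 10^(−6): m ≥ 6·ln10/|ln 0.9175047| = 13.8155/0.0860976 = 160.463 ⇒ m = 161.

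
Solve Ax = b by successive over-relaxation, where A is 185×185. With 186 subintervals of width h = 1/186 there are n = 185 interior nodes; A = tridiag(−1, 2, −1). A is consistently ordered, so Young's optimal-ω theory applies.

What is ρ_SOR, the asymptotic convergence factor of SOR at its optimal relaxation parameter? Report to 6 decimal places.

ρ_SOR = 0.966782

With n=185, ρ(Jacobi) = cos(π/186) = 0.999857.
1 − cos²(π/186) = sin²(π/186) ⇒ √(1−ρ_J²) = sin(π/186) = 0.0168895.
ω* = 2/(1+0.0168895) = 1.966782
At ω = 1.966782 every |λ(B_ω)| = ω−1, so ρ_SOR = 0.966782.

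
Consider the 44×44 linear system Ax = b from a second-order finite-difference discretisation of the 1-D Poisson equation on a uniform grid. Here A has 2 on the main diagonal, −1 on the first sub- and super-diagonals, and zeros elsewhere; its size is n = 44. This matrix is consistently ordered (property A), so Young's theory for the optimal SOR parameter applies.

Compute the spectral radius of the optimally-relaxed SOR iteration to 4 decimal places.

spectrum of D⁻¹(L+U) = {cos(kπ/45) : 1≤k≤44}; ρ_J = cos(π/45) = 0.9976.
√(1−ρ_J²) simplifies to sin(π/45) = 0.06976.
So ω* = 2/1.06976 = 1.8696 (Young).
and ρ(B_{ω*}) = 1.8696 − 1 = 0.8696.

ρ_SOR = 0.8696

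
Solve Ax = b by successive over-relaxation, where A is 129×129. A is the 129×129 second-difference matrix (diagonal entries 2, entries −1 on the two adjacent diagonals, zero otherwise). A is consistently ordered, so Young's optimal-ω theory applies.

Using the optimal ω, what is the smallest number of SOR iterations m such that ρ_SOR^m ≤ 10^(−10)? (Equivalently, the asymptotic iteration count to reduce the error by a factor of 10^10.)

m = 477

ρ_J = max_k |cos(kπ/130)| = cos(π/130) = 0.9997080
root = sin(π/130) = 0.0241637  (since 1−cos² = sin²).
Then 2/(1+√(1−ρ_J²)) = 2/(1+0.0241637); ω* = 2/1.0241637 = 1.9528128.
ρ_SOR = ω* − 1 ≈ 0.9528128.
Need (0.9528128)^m ≤ 10^(−10): m ≥ 10·ln10/|ln 0.9528128| = 23.0259/0.0483368 = 476.364 ⇒ m = 477.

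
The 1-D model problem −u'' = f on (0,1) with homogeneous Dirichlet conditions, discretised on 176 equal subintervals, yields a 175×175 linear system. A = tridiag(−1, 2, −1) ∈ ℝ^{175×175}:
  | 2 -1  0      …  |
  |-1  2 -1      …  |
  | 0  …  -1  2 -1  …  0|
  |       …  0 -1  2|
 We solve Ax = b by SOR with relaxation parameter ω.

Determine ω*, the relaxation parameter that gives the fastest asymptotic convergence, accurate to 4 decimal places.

B_J for the 175×175 system has eigenvalues cos(kπ/176); ρ_J = cos(π/176) = 0.9998.
√(1 − cos²(π/176)) = sin(π/176) ≈ 0.01785.
Young: ω* = 2/(1+√(1−ρ_J²)) = 2/(1+0.01785) = 2/1.01785 = 1.9649.
ρ(B_{ω*}) = ω*−1 = 0.9649

ω* = 1.9649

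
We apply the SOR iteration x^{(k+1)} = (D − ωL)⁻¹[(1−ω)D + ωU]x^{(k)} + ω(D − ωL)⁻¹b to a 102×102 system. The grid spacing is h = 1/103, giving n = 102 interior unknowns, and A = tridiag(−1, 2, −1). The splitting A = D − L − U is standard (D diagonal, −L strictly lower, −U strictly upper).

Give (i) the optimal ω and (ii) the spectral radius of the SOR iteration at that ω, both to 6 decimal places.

With n=102, ρ(Jacobi) = cos(π/103) = 0.999535.
√(1−ρ_J²) = |sin(π/103)| = 0.0304962
ω* = 2/(1+0.0304962) = 1.940813
[ρ_SOR] ω* − 1 = 0.940813.

ω* = 1.940813, ρ_SOR = 0.940813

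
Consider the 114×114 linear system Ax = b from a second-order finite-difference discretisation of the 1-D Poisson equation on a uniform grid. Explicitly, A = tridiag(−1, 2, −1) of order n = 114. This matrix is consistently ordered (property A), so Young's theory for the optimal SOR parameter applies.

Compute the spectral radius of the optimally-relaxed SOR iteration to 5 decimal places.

n=114: λ(B_J) = 1 − λ(A)/2 = cos(kπ/115); k=1 gives ρ_J = 0.99963.
1 − cos²(π/115) = sin²(π/115) ⇒ √(1−ρ_J²) = sin(π/115) = 0.027315.
ω* = 2/(1+0.027315) = 1.94682
ρ(B_{ω*}) = ω*−1 = 0.94682

ρ_SOR = 0.94682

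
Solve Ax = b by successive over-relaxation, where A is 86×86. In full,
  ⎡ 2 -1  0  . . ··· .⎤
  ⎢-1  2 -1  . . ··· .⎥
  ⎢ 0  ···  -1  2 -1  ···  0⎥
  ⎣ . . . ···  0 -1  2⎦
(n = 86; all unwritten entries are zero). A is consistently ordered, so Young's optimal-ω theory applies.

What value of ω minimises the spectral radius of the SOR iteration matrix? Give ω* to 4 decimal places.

With n=86, ρ(Jacobi) = cos(π/87) = 0.9993.
√(1 − cos²(π/87)) = sin(π/87) ≈ 0.03610.
ω* = 2 / (1 + 0.03610) = 2 / 1.03610 ≈ 1.9303.
ρ(B_{ω*}) = ω*−1 = 0.9303

ω* = 1.9303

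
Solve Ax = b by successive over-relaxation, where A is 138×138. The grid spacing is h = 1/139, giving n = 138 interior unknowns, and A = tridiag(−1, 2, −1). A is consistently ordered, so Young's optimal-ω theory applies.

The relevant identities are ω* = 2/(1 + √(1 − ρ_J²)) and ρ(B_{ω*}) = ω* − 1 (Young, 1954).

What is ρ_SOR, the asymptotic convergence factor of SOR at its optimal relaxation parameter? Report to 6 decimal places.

ρ_SOR = 0.955800

ρ_J = max_k |cos(kπ/139)| = cos(π/139) = 0.999745
root = sin(π/139) = 0.0225995  (since 1−cos² = sin²).
So ω* = 2/1.0225995 = 1.955800 (Young).
[ρ_SOR] ω* − 1 = 0.955800.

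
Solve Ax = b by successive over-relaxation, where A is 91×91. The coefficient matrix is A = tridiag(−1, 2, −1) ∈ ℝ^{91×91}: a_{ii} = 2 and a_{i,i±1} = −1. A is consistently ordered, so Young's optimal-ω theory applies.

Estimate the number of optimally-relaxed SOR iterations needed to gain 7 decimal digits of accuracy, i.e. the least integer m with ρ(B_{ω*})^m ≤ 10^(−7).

[ρ_J] n=91: ρ(B_J) = cos(π/(n+1)) = cos(π/92) = 0.9994170.
√(1 − cos²(π/92)) = sin(π/92) ≈ 0.0341411.
ω* = 2 / (1 + 0.0341411) = 2 / 1.0341411 ≈ 1.9339721.
Hence ρ(B_{ω*}) = 1.9339721 − 1 = 0.9339721.
7·ln10 = 16.1181; −ln(0.9339721) = 0.0683087; m = ⌈16.1181/0.0683087⌉ = ⌈235.960⌉ = 236.

m = 236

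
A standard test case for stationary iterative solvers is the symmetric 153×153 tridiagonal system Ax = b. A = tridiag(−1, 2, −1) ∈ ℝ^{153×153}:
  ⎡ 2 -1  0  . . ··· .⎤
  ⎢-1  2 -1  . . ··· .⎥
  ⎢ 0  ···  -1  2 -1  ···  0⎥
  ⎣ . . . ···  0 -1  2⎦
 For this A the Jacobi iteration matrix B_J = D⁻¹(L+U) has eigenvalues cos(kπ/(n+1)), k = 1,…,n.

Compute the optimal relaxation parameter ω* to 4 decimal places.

n=153: λ(B_J) = 1 − λ(A)/2 = cos(kπ/154); k=1 gives ρ_J = 0.9998.
root = sin(π/154) = 0.02040  (since 1−cos² = sin²).
So ω* = 2/1.02040 = 1.9600 (Young).
ρ(B_{ω*}) = ω*−1 = 0.9600

ω* = 1.9600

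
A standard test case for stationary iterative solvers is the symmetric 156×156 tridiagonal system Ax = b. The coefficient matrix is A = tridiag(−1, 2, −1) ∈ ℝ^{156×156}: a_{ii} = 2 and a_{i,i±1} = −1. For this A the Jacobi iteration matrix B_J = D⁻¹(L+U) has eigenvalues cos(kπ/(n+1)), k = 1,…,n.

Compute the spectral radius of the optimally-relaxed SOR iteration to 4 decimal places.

ρ_J = max_k |cos(kπ/157)| = cos(π/157) = 0.9998
√(1 − cos²(π/157)) = sin(π/157) ≈ 0.02001.
Then 2/(1+√(1−ρ_J²)) = 2/(1+0.02001); ω* = 2/1.02001 = 1.9608.
and ρ(B_{ω*}) = 1.9608 − 1 = 0.9608.

ρ_SOR = 0.9608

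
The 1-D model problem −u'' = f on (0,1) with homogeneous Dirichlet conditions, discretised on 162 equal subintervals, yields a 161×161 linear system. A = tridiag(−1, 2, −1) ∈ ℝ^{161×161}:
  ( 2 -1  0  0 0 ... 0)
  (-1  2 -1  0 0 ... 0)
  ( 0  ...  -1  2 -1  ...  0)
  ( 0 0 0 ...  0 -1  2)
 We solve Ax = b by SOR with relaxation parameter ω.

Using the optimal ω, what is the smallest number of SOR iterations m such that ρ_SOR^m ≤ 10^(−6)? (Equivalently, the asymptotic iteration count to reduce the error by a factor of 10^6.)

m = 357

spectrum of D⁻¹(L+U) = {cos(kπ/162) : 1≤k≤161}; ρ_J = cos(π/162) = 0.9998120.
1 − cos²(π/162) = sin²(π/162) ⇒ √(1−ρ_J²) = sin(π/162) = 0.0193913.
ω* = 2/(1+0.0193913) = 1.9619551
Hence ρ(B_{ω*}) = 1.9619551 − 1 = 0.9619551.
ρ_SOR^m ≤ 10^(−6) ⇔ m ≥ 6·ln10/(−ln 0.9619551) = 13.8155/0.0387875 = 356.184; m = ⌈356.184⌉ = 357.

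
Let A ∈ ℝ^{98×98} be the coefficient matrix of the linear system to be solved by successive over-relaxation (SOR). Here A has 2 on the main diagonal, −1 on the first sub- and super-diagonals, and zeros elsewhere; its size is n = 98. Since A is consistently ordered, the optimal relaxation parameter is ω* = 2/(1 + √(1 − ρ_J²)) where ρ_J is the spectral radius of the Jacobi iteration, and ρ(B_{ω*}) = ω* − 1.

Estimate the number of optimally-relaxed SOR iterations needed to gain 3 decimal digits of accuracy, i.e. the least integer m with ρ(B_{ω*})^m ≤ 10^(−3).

m = 109

[ρ_J] n=98: ρ(B_J) = cos(π/(n+1)) = cos(π/99) = 0.9994965.
√(1−ρ_J²) = |sin(π/99)| = 0.0317279
ω* = 2/(1+0.0317279) = 1.9384956
ρ_SOR = ω* − 1 ≈ 0.9384956.
(0.9384956)^m ≤ 10^{−3}  ⇒  m·ln(0.9384956) ≤ −3·ln10  ⇒  m ≥ 108.823  ⇒  m = 109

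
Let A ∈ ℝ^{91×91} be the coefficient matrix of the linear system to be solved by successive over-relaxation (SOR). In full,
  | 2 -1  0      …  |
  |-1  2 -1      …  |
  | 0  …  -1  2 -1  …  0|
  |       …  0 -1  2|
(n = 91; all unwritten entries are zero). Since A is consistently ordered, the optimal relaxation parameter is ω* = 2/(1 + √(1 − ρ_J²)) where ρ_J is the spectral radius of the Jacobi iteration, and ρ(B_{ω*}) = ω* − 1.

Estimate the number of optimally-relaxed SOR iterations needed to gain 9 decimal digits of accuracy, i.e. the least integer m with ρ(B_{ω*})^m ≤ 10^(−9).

m = 304

ρ_J = max_k |cos(kπ/92)| = cos(π/92) = 0.9994170
√(1 − cos²(π/92)) = sin(π/92) ≈ 0.0341411.
[ω*] 2 ÷ (1 + 0.0341411) = 2 ÷ 1.0341411 = 1.9339721.
[ρ_SOR] ω* − 1 = 0.9339721.
Need (0.9339721)^m ≤ 10^(−9): m ≥ 9·ln10/|ln 0.9339721| = 20.7233/0.0683087 = 303.377 ⇒ m = 304.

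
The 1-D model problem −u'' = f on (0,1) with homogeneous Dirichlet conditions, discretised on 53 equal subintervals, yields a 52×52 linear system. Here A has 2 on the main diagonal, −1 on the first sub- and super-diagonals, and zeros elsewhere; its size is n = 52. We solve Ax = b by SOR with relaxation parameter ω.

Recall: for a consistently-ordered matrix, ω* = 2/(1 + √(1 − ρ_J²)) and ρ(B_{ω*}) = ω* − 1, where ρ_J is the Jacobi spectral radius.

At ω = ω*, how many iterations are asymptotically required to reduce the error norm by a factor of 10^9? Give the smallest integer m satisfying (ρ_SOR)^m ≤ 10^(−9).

ρ_J = max_k |cos(kπ/53)| = cos(π/53) = 0.9982437
1 − cos²(π/53) = sin²(π/53) ⇒ √(1−ρ_J²) = sin(π/53) = 0.0592406.
So ω* = 2/1.0592406 = 1.8881451 (Young).
[ρ_SOR] ω* − 1 = 0.8881451.
(0.8881451)^m ≤ 10^{−9}  ⇒  m·ln(0.8881451) ≤ −9·ln10  ⇒  m ≥ 174.703  ⇒  m = 175

m = 175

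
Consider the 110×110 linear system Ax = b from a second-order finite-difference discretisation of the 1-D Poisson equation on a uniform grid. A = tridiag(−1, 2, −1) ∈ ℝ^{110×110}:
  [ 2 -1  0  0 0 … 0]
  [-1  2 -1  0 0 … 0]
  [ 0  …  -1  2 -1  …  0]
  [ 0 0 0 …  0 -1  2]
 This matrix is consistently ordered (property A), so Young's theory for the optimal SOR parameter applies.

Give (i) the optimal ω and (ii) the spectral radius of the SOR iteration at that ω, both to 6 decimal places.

ω* = 1.944960, ρ_SOR = 0.944960

n=110: λ(B_J) = 1 − λ(A)/2 = cos(kπ/111); k=1 gives ρ_J = 0.999600.
1 − cos²(π/111) = sin²(π/111) ⇒ √(1−ρ_J²) = sin(π/111) = 0.0282989.
So ω* = 2/1.0282989 = 1.944960 (Young).
[ρ_SOR] ω* − 1 = 0.944960.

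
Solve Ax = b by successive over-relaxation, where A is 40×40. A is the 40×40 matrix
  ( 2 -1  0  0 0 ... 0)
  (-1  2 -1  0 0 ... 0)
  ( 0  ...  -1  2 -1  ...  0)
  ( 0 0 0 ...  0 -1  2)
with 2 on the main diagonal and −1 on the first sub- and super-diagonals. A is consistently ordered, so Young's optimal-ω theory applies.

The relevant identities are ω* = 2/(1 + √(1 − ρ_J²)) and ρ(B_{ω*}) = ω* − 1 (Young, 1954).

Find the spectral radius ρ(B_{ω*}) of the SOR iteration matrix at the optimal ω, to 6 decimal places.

ρ_SOR = 0.857788

½·tridiag(1,0,1) at n=40: λ_k = cos(kπ/41); max |λ| at k=1 ⇒ ρ_J = cos(π/41) ≈ 0.997066.
root = sin(π/41) = 0.0765493  (since 1−cos² = sin²).
Then 2/(1+√(1−ρ_J²)) = 2/(1+0.0765493); ω* = 2/1.0765493 = 1.857788.
[ρ_SOR] ω* − 1 = 0.857788.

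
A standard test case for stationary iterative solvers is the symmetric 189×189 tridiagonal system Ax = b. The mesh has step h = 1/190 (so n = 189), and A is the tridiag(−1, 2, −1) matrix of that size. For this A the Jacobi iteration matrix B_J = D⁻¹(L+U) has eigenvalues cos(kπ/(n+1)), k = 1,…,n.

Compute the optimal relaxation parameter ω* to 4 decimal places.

ω* = 1.9675

With n=189, ρ(Jacobi) = cos(π/190) = 0.9999.
root = sin(π/190) = 0.01653  (since 1−cos² = sin²).
Young: ω* = 2/(1+√(1−ρ_J²)) = 2/(1+0.01653) = 2/1.01653 = 1.9675.
ρ(B_{ω*}) = ω*−1 = 0.9675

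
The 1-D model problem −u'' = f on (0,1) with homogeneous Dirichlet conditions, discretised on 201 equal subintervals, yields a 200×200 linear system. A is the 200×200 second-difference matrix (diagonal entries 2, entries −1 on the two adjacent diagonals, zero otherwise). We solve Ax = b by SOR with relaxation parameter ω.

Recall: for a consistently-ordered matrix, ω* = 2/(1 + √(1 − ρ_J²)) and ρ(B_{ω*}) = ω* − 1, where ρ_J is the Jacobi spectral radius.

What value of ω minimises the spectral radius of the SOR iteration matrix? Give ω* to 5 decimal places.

ω* = 1.96922

ρ_J = max_k |cos(kπ/201)| = cos(π/201) = 0.99988
√(1−ρ_J²) = |sin(π/201)| = 0.015629
Then 2/(1+√(1−ρ_J²)) = 2/(1+0.015629); ω* = 2/1.015629 = 1.96922.
and ρ(B_{ω*}) = 1.96922 − 1 = 0.96922.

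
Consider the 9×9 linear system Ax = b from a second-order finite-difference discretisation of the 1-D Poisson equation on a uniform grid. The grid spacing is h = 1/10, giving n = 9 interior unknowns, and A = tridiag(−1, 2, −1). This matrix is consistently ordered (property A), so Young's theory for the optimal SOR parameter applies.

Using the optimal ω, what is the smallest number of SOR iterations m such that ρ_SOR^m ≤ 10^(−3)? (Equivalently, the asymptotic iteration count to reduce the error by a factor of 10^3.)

m = 11

ρ_J = max_k |cos(kπ/10)| = cos(π/10) = 0.9510565
√(1−ρ_J²) = |sin(π/10)| = 0.3090170
Young: ω* = 2/(1+√(1−ρ_J²)) = 2/(1+0.3090170) = 2/1.3090170 = 1.5278640.
[ρ_SOR] ω* − 1 = 0.5278640.
For 3 digits: m = 3·ln10 / (−ln 0.5278640) = 6.90776/0.638917 = 10.812; round up → m = 11.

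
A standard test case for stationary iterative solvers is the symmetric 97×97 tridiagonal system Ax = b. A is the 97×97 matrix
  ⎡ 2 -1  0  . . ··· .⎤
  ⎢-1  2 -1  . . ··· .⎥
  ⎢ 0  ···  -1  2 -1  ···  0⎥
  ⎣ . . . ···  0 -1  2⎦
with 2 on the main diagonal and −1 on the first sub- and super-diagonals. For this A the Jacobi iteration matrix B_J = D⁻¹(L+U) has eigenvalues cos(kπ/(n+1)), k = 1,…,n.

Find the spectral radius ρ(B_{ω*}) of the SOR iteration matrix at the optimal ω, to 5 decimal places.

ρ_SOR = 0.93789

½·tridiag(1,0,1) at n=97: λ_k = cos(kπ/98); max |λ| at k=1 ⇒ ρ_J = cos(π/98) ≈ 0.99949.
√(1 − cos²(π/98)) = sin(π/98) ≈ 0.032052.
Then 2/(1+√(1−ρ_J²)) = 2/(1+0.032052); ω* = 2/1.032052 = 1.93789.
ρ_SOR = ω* − 1 = 1.93789 − 1 = 0.93789.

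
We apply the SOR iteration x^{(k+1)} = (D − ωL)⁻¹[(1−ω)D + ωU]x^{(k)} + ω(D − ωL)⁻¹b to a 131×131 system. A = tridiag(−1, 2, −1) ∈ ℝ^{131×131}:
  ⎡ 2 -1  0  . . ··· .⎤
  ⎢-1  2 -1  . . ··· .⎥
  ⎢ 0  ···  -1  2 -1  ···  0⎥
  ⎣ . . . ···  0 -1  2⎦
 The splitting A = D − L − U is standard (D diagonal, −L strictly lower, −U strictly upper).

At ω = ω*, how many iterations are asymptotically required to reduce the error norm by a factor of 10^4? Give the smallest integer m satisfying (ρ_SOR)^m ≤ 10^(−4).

m = 194

[ρ_J] n=131: ρ(B_J) = cos(π/(n+1)) = cos(π/132) = 0.9997168.
√(1−ρ_J²) = |sin(π/132)| = 0.0237977
ω* = 2 / (1 + 0.0237977) = 2 / 1.0237977 ≈ 1.9535109.
[ρ_SOR] ω* − 1 = 0.9535109.
Need (0.9535109)^m ≤ 10^(−4): m ≥ 4·ln10/|ln 0.9535109| = 9.21034/0.0476044 = 193.477 ⇒ m = 194.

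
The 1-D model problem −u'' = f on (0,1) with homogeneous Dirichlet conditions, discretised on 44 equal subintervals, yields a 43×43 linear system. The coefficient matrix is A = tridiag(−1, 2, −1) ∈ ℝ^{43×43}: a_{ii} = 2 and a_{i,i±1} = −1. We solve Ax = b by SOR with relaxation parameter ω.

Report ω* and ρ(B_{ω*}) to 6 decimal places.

With n=43, ρ(Jacobi) = cos(π/44) = 0.997452.
root = sin(π/44) = 0.0713392  (since 1−cos² = sin²).
ω* = 2 / (1 + 0.0713392) = 2 / 1.0713392 ≈ 1.866822.
[ρ_SOR] ω* − 1 = 0.866822.

ω* = 1.866822, ρ_SOR = 0.866822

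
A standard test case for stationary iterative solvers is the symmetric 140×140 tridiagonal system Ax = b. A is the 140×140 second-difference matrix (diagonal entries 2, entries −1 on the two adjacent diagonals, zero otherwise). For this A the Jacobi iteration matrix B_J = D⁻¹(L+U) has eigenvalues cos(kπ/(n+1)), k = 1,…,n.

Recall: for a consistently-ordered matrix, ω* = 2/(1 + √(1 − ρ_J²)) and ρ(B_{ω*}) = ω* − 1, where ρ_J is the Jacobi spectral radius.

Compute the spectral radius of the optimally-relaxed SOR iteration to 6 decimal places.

½·tridiag(1,0,1) at n=140: λ_k = cos(kπ/141); max |λ| at k=1 ⇒ ρ_J = cos(π/141) ≈ 0.999752.
√(1−ρ_J²) simplifies to sin(π/141) = 0.0222790.
ω* = 2/(1+0.0222790) = 1.956413
At ω = 1.956413 every |λ(B_ω)| = ω−1, so ρ_SOR = 0.956413.

ρ_SOR = 0.956413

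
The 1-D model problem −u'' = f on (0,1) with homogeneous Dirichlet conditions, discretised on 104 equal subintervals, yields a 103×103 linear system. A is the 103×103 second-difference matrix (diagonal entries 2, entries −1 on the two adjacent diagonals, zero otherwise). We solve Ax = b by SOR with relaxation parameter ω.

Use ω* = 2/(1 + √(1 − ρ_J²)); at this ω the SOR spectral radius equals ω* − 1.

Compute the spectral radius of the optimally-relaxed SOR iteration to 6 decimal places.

n=103: λ(B_J) = 1 − λ(A)/2 = cos(kπ/104); k=1 gives ρ_J = 0.999544.
√(1−ρ_J²) simplifies to sin(π/104) = 0.0302030.
Then 2/(1+√(1−ρ_J²)) = 2/(1+0.0302030); ω* = 2/1.0302030 = 1.941365.
and ρ(B_{ω*}) = 1.941365 − 1 = 0.941365.

ρ_SOR = 0.941365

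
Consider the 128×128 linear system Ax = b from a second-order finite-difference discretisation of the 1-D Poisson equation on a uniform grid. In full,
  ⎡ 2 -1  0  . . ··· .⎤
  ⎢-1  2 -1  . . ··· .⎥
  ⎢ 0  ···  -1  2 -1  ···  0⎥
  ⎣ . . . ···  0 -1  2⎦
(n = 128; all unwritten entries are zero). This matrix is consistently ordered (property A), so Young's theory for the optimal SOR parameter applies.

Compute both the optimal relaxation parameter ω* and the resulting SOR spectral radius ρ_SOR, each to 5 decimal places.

ω* = 1.95246, ρ_SOR = 0.95246

With n=128, ρ(Jacobi) = cos(π/129) = 0.99970.
root = sin(π/129) = 0.024351  (since 1−cos² = sin²).
[ω*] 2 ÷ (1 + 0.024351) = 2 ÷ 1.024351 = 1.95246.
[ρ_SOR] ω* − 1 = 0.95246.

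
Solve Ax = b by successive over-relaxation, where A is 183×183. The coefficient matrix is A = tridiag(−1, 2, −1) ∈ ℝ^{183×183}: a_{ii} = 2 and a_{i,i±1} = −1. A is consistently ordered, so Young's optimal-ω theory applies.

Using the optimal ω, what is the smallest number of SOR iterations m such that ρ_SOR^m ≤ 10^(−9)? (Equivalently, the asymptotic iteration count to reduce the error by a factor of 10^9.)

m = 607

spectrum of D⁻¹(L+U) = {cos(kπ/184) : 1≤k≤183}; ρ_J = cos(π/184) = 0.9998542.
√(1−ρ_J²) simplifies to sin(π/184) = 0.0170730.
ω* = 2 / (1 + 0.0170730) = 2 / 1.0170730 ≈ 1.9664272.
At ω = 1.9664272 every |λ(B_ω)| = ω−1, so ρ_SOR = 0.9664272.
ρ_SOR^m ≤ 10^(−9) ⇔ m ≥ 9·ln10/(−ln 0.9664272) = 20.7233/0.0341493 = 606.844; m = ⌈606.844⌉ = 607.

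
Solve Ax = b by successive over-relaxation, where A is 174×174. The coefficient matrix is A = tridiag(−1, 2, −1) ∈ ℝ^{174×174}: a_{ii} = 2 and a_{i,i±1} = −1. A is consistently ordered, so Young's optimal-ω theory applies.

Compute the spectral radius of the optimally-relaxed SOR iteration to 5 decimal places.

ρ_SOR = 0.96473

B_J for the 174×174 system has eigenvalues cos(kπ/175); ρ_J = cos(π/175) = 0.99984.
1 − cos²(π/175) = sin²(π/175) ⇒ √(1−ρ_J²) = sin(π/175) = 0.017951.
ω* = 2/(1+0.017951) = 1.96473
ρ_SOR = ω* − 1 ≈ 0.96473.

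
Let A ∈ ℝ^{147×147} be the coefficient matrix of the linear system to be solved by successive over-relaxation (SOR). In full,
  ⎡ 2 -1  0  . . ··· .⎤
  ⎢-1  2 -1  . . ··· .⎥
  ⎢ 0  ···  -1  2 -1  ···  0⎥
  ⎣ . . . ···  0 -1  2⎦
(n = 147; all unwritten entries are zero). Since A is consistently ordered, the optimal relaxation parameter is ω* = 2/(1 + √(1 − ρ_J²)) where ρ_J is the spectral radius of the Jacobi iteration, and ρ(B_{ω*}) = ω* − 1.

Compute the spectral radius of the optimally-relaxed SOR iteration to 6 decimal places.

[ρ_J] n=147: ρ(B_J) = cos(π/(n+1)) = cos(π/148) = 0.999775.
root = sin(π/148) = 0.0212254  (since 1−cos² = sin²).
ω* = 2 / (1 + 0.0212254) = 2 / 1.0212254 ≈ 1.958432.
At ω = 1.958432 every |λ(B_ω)| = ω−1, so ρ_SOR = 0.958432.

ρ_SOR = 0.958432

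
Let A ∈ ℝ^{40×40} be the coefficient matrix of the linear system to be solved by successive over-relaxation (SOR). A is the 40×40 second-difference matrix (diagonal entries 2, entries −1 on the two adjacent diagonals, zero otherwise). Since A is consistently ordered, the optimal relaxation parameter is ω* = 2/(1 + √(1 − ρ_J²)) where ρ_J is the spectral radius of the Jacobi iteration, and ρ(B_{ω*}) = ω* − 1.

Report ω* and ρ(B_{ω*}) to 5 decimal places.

ω* = 1.85779, ρ_SOR = 0.85779

With n=40, ρ(Jacobi) = cos(π/41) = 0.99707.
√(1−ρ_J²) = |sin(π/41)| = 0.076549
[ω*] 2 ÷ (1 + 0.076549) = 2 ÷ 1.076549 = 1.85779.
Hence ρ(B_{ω*}) = 1.85779 − 1 = 0.85779.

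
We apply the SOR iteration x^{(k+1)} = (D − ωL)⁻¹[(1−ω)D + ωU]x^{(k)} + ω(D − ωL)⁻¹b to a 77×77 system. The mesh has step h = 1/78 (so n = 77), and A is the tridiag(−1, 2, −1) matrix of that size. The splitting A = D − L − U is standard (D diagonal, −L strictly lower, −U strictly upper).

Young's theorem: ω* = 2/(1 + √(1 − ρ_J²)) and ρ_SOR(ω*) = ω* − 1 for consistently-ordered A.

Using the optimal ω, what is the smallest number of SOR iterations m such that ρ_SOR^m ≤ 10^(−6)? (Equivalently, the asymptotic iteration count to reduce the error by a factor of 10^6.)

n=77: λ(B_J) = 1 − λ(A)/2 = cos(kπ/78); k=1 gives ρ_J = 0.9991890.
√(1 − cos²(π/78)) = sin(π/78) ≈ 0.0402659.
ω* = 2/(1 + 0.0402659) = 2/1.0402659 = 1.9225854.
ρ_SOR = ω* − 1 = 1.9225854 − 1 = 0.9225854.
For 6 digits: m = 6·ln10 / (−ln 0.9225854) = 13.8155/0.0805753 = 171.461; round up → m = 172.

m = 172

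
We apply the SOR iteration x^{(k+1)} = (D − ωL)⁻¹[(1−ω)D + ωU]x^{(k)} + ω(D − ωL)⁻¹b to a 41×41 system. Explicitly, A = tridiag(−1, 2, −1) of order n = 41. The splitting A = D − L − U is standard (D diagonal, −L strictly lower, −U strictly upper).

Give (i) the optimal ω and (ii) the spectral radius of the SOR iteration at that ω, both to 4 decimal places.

ω* = 1.8609, ρ_SOR = 0.8609

½·tridiag(1,0,1) at n=41: λ_k = cos(kπ/42); max |λ| at k=1 ⇒ ρ_J = cos(π/42) ≈ 0.9972.
1 − cos²(π/42) = sin²(π/42) ⇒ √(1−ρ_J²) = sin(π/42) = 0.07473.
ω* = 2/(1 + 0.07473) = 2/1.07473 = 1.8609.
and ρ(B_{ω*}) = 1.8609 − 1 = 0.8609.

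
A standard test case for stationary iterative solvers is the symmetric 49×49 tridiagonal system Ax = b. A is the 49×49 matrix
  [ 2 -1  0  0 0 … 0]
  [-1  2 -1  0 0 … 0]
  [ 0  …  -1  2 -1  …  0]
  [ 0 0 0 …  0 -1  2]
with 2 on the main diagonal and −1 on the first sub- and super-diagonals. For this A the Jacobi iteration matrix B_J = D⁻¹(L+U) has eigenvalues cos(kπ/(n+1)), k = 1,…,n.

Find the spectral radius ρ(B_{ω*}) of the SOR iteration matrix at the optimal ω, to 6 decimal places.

ρ_SOR = 0.881838

B_J for the 49×49 system has eigenvalues cos(kπ/50); ρ_J = cos(π/50) = 0.998027.
root = sin(π/50) = 0.0627905  (since 1−cos² = sin²).
Then 2/(1+√(1−ρ_J²)) = 2/(1+0.0627905); ω* = 2/1.0627905 = 1.881838.
ρ(B_{ω*}) = ω*−1 = 0.881838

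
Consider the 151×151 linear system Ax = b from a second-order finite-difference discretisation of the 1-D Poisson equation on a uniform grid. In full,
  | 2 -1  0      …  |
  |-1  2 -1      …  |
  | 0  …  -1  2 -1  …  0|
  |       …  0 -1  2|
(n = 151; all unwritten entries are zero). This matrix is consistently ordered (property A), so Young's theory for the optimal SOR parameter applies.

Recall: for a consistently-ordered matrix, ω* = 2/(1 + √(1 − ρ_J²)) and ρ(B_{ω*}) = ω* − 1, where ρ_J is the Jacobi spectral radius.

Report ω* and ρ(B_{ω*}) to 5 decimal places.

[ρ_J] n=151: ρ(B_J) = cos(π/(n+1)) = cos(π/152) = 0.99979.
√(1 − cos²(π/152)) = sin(π/152) ≈ 0.020667.
Young: ω* = 2/(1+√(1−ρ_J²)) = 2/(1+0.020667) = 2/1.020667 = 1.95950.
Hence ρ(B_{ω*}) = 1.95950 − 1 = 0.95950.

ω* = 1.95950, ρ_SOR = 0.95950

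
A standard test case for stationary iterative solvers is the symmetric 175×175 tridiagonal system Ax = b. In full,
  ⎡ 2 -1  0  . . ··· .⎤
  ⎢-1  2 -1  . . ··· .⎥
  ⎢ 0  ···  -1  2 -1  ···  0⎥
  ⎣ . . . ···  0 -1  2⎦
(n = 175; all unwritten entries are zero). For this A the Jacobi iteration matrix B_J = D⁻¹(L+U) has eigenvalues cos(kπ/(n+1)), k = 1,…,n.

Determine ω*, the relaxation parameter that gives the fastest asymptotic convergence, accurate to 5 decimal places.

ω* = 1.96493

½·tridiag(1,0,1) at n=175: λ_k = cos(kπ/176); max |λ| at k=1 ⇒ ρ_J = cos(π/176) ≈ 0.99984.
1 − cos²(π/176) = sin²(π/176) ⇒ √(1−ρ_J²) = sin(π/176) = 0.017849.
ω* = 2/(1+0.017849) = 1.96493
and ρ(B_{ω*}) = 1.96493 − 1 = 0.96493.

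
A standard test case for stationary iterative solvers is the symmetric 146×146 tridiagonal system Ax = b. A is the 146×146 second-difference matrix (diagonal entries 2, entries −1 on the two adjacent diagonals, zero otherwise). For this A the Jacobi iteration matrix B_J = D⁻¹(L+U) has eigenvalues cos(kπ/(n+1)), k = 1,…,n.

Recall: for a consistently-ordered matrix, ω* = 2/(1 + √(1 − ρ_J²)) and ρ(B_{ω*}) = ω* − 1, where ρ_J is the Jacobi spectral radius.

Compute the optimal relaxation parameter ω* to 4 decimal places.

With n=146, ρ(Jacobi) = cos(π/147) = 0.9998.
root = sin(π/147) = 0.02137  (since 1−cos² = sin²).
ω* = 2/(1 + 0.02137) = 2/1.02137 = 1.9582.
ρ_SOR = ω* − 1 ≈ 0.9582.

ω* = 1.9582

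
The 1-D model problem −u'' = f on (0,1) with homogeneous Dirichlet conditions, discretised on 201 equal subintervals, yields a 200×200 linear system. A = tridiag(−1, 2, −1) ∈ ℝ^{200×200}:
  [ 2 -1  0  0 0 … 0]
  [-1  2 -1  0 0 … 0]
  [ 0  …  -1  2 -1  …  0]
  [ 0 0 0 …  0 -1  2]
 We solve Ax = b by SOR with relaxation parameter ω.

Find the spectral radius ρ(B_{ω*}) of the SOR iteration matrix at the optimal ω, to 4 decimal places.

[ρ_J] n=200: ρ(B_J) = cos(π/(n+1)) = cos(π/201) = 0.9999.
root = sin(π/201) = 0.01563  (since 1−cos² = sin²).
ω* = 2/(1+0.01563) = 1.9692
At ω = 1.9692 every |λ(B_ω)| = ω−1, so ρ_SOR = 0.9692.

ρ_SOR = 0.9692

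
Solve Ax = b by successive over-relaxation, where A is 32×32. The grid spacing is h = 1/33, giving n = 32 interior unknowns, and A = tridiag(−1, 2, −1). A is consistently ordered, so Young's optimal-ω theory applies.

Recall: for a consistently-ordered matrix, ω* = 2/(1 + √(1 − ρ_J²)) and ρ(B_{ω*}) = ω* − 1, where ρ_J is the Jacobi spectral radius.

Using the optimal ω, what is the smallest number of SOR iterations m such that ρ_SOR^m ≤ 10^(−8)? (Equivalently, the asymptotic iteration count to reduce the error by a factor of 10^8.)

m = 97

½·tridiag(1,0,1) at n=32: λ_k = cos(kπ/33); max |λ| at k=1 ⇒ ρ_J = cos(π/33) ≈ 0.9954719.
√(1 − cos²(π/33)) = sin(π/33) ≈ 0.0950560.
Young: ω* = 2/(1+√(1−ρ_J²)) = 2/(1+0.0950560) = 2/1.0950560 = 1.8263906.
ρ(B_{ω*}) = ω*−1 = 0.8263906
(0.8263906)^m ≤ 10^{−8}  ⇒  m·ln(0.8263906) ≤ −8·ln10  ⇒  m ≥ 96.601  ⇒  m = 97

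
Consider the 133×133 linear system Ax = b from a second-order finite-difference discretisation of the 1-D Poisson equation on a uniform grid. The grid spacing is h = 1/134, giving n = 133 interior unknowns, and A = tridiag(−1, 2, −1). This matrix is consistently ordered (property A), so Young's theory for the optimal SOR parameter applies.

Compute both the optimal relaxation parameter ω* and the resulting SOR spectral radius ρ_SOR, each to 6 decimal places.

spectrum of D⁻¹(L+U) = {cos(kπ/134) : 1≤k≤133}; ρ_J = cos(π/134) = 0.999725.
√(1−ρ_J²) = |sin(π/134)| = 0.0234426
Young: ω* = 2/(1+√(1−ρ_J²)) = 2/(1+0.0234426) = 2/1.0234426 = 1.954189.
At ω = 1.954189 every |λ(B_ω)| = ω−1, so ρ_SOR = 0.954189.

ω* = 1.954189, ρ_SOR = 0.954189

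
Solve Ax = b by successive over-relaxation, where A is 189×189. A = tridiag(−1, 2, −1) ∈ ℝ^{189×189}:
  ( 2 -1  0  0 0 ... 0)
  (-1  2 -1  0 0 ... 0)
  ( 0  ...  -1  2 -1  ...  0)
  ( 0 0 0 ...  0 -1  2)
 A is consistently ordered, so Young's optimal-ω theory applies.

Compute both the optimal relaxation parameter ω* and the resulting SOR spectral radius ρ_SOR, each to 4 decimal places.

spectrum of D⁻¹(L+U) = {cos(kπ/190) : 1≤k≤189}; ρ_J = cos(π/190) = 0.9999.
√(1−ρ_J²) = |sin(π/190)| = 0.01653
ω* = 2 / (1 + 0.01653) = 2 / 1.01653 ≈ 1.9675.
[ρ_SOR] ω* − 1 = 0.9675.

ω* = 1.9675, ρ_SOR = 0.9675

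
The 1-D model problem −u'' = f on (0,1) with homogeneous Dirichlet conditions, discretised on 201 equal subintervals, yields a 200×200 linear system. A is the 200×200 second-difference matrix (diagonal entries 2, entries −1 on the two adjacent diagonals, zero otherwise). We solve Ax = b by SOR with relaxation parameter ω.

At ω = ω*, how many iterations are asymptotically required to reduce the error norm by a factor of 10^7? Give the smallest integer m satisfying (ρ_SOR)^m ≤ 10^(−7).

m = 516

n=200: λ(B_J) = 1 − λ(A)/2 = cos(kπ/201); k=1 gives ρ_J = 0.9998779.
√(1−ρ_J²) = |sin(π/201)| = 0.0156292
Then 2/(1+√(1−ρ_J²)) = 2/(1+0.0156292); ω* = 2/1.0156292 = 1.9692226.
ρ(B_{ω*}) = ω*−1 = 0.9692226
m ≥ 7·ln10 / (−ln 0.9692226) = 515.598; smallest integer m = 516.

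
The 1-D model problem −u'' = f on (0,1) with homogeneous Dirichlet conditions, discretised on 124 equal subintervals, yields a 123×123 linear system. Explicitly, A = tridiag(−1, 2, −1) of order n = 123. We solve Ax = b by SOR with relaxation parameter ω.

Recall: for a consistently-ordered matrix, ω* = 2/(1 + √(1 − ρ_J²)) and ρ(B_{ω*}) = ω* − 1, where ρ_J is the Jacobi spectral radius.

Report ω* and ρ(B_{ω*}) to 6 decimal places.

ω* = 1.950586, ρ_SOR = 0.950586

B_J for the 123×123 system has eigenvalues cos(kπ/124); ρ_J = cos(π/124) = 0.999679.
√(1 − cos²(π/124)) = sin(π/124) ≈ 0.0253327.
So ω* = 2/1.0253327 = 1.950586 (Young).
ρ_SOR = ω* − 1 = 1.950586 − 1 = 0.950586.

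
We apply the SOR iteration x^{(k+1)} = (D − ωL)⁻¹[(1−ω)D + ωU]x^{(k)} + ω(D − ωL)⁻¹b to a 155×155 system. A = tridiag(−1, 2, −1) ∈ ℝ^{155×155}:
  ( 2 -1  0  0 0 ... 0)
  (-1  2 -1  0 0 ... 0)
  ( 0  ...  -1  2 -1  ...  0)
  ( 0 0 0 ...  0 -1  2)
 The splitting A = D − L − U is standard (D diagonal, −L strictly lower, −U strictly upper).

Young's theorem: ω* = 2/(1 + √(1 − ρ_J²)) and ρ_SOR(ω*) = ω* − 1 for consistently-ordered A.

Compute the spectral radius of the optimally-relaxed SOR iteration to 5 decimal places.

½·tridiag(1,0,1) at n=155: λ_k = cos(kπ/156); max |λ| at k=1 ⇒ ρ_J = cos(π/156) ≈ 0.99980.
√(1 − cos²(π/156)) = sin(π/156) ≈ 0.020137.
So ω* = 2/1.020137 = 1.96052 (Young).
[ρ_SOR] ω* − 1 = 0.96052.

ρ_SOR = 0.96052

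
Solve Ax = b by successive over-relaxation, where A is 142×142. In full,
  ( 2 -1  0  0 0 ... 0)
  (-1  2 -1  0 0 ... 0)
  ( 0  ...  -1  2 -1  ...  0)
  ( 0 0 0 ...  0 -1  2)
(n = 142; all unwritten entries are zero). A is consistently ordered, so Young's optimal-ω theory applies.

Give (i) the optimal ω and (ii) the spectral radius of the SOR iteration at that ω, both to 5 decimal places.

ω* = 1.95701, ρ_SOR = 0.95701

[ρ_J] n=142: ρ(B_J) = cos(π/(n+1)) = cos(π/143) = 0.99976.
root = sin(π/143) = 0.021967  (since 1−cos² = sin²).
Young: ω* = 2/(1+√(1−ρ_J²)) = 2/(1+0.021967) = 2/1.021967 = 1.95701.
ρ_SOR = ω* − 1 = 1.95701 − 1 = 0.95701.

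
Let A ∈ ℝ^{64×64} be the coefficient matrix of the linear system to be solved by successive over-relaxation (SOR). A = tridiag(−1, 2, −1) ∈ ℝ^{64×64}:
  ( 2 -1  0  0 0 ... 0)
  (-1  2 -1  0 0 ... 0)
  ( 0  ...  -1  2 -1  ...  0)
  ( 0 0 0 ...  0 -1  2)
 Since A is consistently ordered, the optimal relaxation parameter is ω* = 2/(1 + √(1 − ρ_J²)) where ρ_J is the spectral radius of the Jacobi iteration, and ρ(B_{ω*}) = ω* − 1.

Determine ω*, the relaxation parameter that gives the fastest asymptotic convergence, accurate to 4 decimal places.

ω* = 1.9078

ρ_J = max_k |cos(kπ/65)| = cos(π/65) = 0.9988
root = sin(π/65) = 0.04831  (since 1−cos² = sin²).
Young: ω* = 2/(1+√(1−ρ_J²)) = 2/(1+0.04831) = 2/1.04831 = 1.9078.
ρ(B_{ω*}) = ω*−1 = 0.9078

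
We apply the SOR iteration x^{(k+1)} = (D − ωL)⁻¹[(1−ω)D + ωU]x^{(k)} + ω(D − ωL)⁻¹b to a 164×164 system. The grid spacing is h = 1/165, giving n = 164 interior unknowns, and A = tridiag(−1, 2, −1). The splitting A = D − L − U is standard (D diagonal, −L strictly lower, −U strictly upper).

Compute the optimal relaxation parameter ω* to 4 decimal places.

[ρ_J] n=164: ρ(B_J) = cos(π/(n+1)) = cos(π/165) = 0.9998.
root = sin(π/165) = 0.01904  (since 1−cos² = sin²).
Then 2/(1+√(1−ρ_J²)) = 2/(1+0.01904); ω* = 2/1.01904 = 1.9626.
ρ_SOR = ω* − 1 = 1.9626 − 1 = 0.9626.

ω* = 1.9626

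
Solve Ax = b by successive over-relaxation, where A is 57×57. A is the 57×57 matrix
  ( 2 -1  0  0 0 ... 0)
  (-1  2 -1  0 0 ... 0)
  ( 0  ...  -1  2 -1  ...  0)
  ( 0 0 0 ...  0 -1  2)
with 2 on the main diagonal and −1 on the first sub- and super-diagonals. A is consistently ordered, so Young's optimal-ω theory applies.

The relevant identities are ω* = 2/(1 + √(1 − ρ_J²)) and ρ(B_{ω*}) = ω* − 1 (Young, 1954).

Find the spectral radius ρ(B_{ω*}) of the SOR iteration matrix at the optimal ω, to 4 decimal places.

ρ_J = max_k |cos(kπ/58)| = cos(π/58) = 0.9985
root = sin(π/58) = 0.05414  (since 1−cos² = sin²).
ω* = 2 / (1 + 0.05414) = 2 / 1.05414 ≈ 1.8973.
ρ_SOR = ω* − 1 ≈ 0.8973.

ρ_SOR = 0.8973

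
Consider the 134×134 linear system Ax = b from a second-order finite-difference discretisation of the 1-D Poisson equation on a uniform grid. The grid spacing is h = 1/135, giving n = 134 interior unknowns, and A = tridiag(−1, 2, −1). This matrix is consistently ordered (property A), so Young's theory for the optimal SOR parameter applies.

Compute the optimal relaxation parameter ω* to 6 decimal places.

ω* = 1.954520

B_J for the 134×134 system has eigenvalues cos(kπ/135); ρ_J = cos(π/135) = 0.999729.
root = sin(π/135) = 0.0232690  (since 1−cos² = sin²).
Young: ω* = 2/(1+√(1−ρ_J²)) = 2/(1+0.0232690) = 2/1.0232690 = 1.954520.
and ρ(B_{ω*}) = 1.954520 − 1 = 0.954520.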